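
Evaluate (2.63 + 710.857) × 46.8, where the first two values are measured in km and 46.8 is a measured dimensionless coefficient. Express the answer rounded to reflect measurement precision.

3.34 × 10⁴ km

2.63 km + 710.857 km = 713.487 km; the sum is limited to 2 decimal places (5 s.f.).
Carrying full precision, 713.487 × 46.8 = 33391.1916 km; 46.8 has 3 s.f., so the result keeps min(5, 3) = 3 s.f.
Rounded to 3 significant figures: 3.34 × 10⁴ km.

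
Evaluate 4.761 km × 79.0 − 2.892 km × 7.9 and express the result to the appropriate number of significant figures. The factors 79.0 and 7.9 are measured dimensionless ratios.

4.761 × 79.0 = 376.119 → 376 km (3 s.f., last digit at the 10^0 place).
2.892 × 7.9 = 22.8468 → 23 km (2 s.f., last digit at the 10^0 place).
Difference: 353.2722 km; keep the coarser place, 10^0.
Result: 353 km.

353 km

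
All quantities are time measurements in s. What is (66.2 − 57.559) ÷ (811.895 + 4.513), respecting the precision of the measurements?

0.011

66.2 − 57.559 = 8.641, limited to 1 d.p. → 2 s.f.; 811.895 + 4.513 = 816.408, limited to 3 d.p. → 6 s.f.
Carrying full precision, 8.641 ÷ 816.408 = 0.0105841687…; keep min(2, 6) = 2 s.f.
Rounded to 2 significant figures: 0.011.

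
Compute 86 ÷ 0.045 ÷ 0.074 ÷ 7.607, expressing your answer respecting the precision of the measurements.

3.4 × 10^3

86 ÷ 0.045 ÷ 0.074 ÷ 7.607 = 3395.00799603…
Multiplication/division keeps the fewest significant figures: 86 → 2 s.f., 0.045 → 2 s.f., 0.074 → 2 s.f., 7.607 → 4 s.f.; limit is 2.
Rounded to 2 significant figures: 3.4 × 10^3.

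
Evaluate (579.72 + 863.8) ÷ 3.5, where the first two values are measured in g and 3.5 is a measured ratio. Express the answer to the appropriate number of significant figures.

4.1 × 10^2 g

579.72 g + 863.8 g = 1443.52 g; the sum is limited to 1 decimal place (5 s.f.).
Carrying full precision, 1443.52 ÷ 3.5 = 412.434285714… g; 3.5 has 2 s.f., so the result keeps min(5, 2) = 2 s.f.
Rounded to 2 significant figures: 4.1 × 10^2 g.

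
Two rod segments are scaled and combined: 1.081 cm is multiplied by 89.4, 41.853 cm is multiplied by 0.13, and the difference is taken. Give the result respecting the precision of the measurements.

1.081 × 89.4 = 96.6414 → 96.6 cm (3 s.f., last digit at the 10^-1 place).
41.853 × 0.13 = 5.44089 → 5.4 cm (2 s.f., last digit at the 10^-1 place).
Difference: 91.20051 cm; keep the coarser place, 10^-1.
Result: 91.2 cm.

91.2 cm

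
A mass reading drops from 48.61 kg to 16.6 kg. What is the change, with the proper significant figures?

32.0 kg

48.61 kg − 16.6 kg = 32.01 kg.
Addition/subtraction keeps the fewest decimal places: 48.61 → 2 decimal places, 16.6 → 1 decimal place; limit is 1.
Rounded to 1 decimal place: 32.0 kg.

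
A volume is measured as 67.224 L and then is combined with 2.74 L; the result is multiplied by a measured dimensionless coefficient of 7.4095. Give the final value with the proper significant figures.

67.224 L + 2.74 L = 69.964 L; the sum is limited to 2 decimal places (4 s.f.).
Carrying full precision, 69.964 × 7.4095 = 518.398258 L; 7.4095 has 5 s.f., so the result keeps min(4, 5) = 4 s.f.
Rounded to 4 significant figures: 518.4 L.

518.4 L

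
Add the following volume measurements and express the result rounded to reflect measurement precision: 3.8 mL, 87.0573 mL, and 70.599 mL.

161.5 mL

3.8 mL + 87.0573 mL + 70.599 mL = 161.4563 mL.
Addition/subtraction keeps the fewest decimal places: 3.8 → 1 decimal place, 87.0573 → 4 decimal places, 70.599 → 3 decimal places; limit is 1.
Rounded to 1 decimal place: 161.5 mL.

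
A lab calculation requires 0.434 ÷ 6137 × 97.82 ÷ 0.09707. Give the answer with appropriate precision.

0.0713

0.434 ÷ 6137 × 97.82 ÷ 0.09707 = 0.0712649910757…
Multiplication/division keeps the fewest significant figures: 0.434 → 3 s.f., 6137 → 4 s.f., 97.82 → 4 s.f., 0.09707 → 4 s.f.; limit is 3.
Rounded to 3 significant figures: 0.0713.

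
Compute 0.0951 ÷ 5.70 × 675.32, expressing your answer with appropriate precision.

0.0951 ÷ 5.70 × 675.32 = 11.2671810526…
Multiplication/division keeps the fewest significant figures: 0.0951 → 3 s.f., 5.70 → 3 s.f., 675.32 → 5 s.f.; limit is 3.
Rounded to 3 significant figures: 11.3.

11.3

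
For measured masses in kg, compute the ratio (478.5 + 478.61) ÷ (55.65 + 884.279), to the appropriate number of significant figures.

1.018

478.5 + 478.61 = 957.11, limited to 1 d.p. → 4 s.f.; 55.65 + 884.279 = 939.929, limited to 2 d.p. → 5 s.f.
Carrying full precision, 957.11 ÷ 939.929 = 1.01827904023…; keep min(4, 5) = 4 s.f.
Rounded to 4 significant figures: 1.018.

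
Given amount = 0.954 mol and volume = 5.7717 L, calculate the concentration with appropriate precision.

concentration = 0.954 mol ÷ 5.7717 L = 0.165289256198… mol/L.
0.954 has 3 significant figures; 5.7717 has 5.
Division/multiplication keeps the fewest: 3 significant figures.
Rounded: 0.165 mol/L.

0.165 mol/L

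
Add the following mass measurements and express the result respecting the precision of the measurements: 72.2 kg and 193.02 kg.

72.2 kg + 193.02 kg = 265.22 kg.
Addition/subtraction keeps the fewest decimal places: 72.2 → 1 decimal place, 193.02 → 2 decimal places; limit is 1.
Rounded to 1 decimal place: 265.2 kg.

265.2 kg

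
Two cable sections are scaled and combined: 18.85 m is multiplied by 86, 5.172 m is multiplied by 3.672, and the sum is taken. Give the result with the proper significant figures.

18.85 × 86 = 1621.1 → 1.6 × 10^3 m (2 s.f., last digit at the 10^2 place).
5.172 × 3.672 = 18.991584 → 18.99 m (4 s.f., last digit at the 10^-2 place).
Sum: 1640.091584 m; keep the coarser place, 10^2.
Result: 1.6 × 10^3 m.

1.6 × 10^3 m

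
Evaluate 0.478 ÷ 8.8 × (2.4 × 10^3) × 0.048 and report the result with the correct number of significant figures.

6.3

0.478 ÷ 8.8 × (2.4 × 10^3) × 0.048 = 6.25745454545…
Multiplication/division keeps the fewest significant figures: 0.478 → 3 s.f., 8.8 → 2 s.f., 2.4 × 10^3 → 2 s.f., 0.048 → 2 s.f.; limit is 2.
Rounded to 2 significant figures: 6.3.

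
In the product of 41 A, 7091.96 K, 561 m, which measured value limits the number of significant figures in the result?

41 A

41 A → 2 s.f.; 7091.96 K → 6 s.f.; 561 m → 3 s.f.
The fewest is 2 significant figures, from 41 A.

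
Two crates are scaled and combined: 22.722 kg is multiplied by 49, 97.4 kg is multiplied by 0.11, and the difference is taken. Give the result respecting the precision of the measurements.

1.1 × 10^3 kg

22.722 × 49 = 1113.378 → 1.1 × 10^3 kg (2 s.f., last digit at the 10^2 place).
97.4 × 0.11 = 10.714 → 11 kg (2 s.f., last digit at the 10^0 place).
Difference: 1102.664 kg; keep the coarser place, 10^2.
Result: 1.1 × 10^3 kg.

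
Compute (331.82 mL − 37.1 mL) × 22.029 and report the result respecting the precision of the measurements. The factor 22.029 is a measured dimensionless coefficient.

6492 mL

331.82 mL − 37.1 mL = 294.72 mL; the difference is limited to 1 decimal place (4 s.f.).
Carrying full precision, 294.72 × 22.029 = 6492.38688 mL; 22.029 has 5 s.f., so the result keeps min(4, 5) = 4 s.f.
Rounded to 4 significant figures: 6492 mL.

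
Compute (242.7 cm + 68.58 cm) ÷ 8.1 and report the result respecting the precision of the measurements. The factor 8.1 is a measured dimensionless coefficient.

38 cm

242.7 cm + 68.58 cm = 311.28 cm; the sum is limited to 1 decimal place (4 s.f.).
Carrying full precision, 311.28 ÷ 8.1 = 38.4296296296… cm; 8.1 has 2 s.f., so the result keeps min(4, 2) = 2 s.f.
Rounded to 2 significant figures: 38 cm.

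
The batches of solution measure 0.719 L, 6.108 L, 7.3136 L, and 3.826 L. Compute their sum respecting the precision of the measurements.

17.967 L

0.719 L + 6.108 L + 7.3136 L + 3.826 L = 17.9666 L.
Addition/subtraction keeps the fewest decimal places: 0.719 → 3 decimal places, 6.108 → 3 decimal places, 7.3136 → 4 decimal places, 3.826 → 3 decimal places; limit is 3.
Rounded to 3 decimal places: 17.967 L.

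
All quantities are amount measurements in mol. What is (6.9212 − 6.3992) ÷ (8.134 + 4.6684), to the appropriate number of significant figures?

6.9212 − 6.3992 = 0.5220, limited to 4 d.p. → 4 s.f.; 8.134 + 4.6684 = 12.8024, limited to 3 d.p. → 5 s.f.
Carrying full precision, 0.5220 ÷ 12.8024 = 0.0407736049491…; keep min(4, 5) = 4 s.f.
Rounded to 4 significant figures: 4.077 × 10⁻².

4.077 × 10⁻²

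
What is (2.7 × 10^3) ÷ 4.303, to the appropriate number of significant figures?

(2.7 × 10^3) ÷ 4.303 = 627.46920753…
Multiplication/division keeps the fewest significant figures: 2.7 × 10^3 → 2 s.f., 4.303 → 4 s.f.; limit is 2.
Rounded to 2 significant figures: 6.3 × 10^2.

6.3 × 10^2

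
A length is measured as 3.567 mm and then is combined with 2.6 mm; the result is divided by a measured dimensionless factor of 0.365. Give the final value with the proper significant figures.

3.567 mm + 2.6 mm = 6.167 mm; the sum is limited to 1 decimal place (2 s.f.).
Carrying full precision, 6.167 ÷ 0.365 = 16.895890411… mm; 0.365 has 3 s.f., so the result keeps min(2, 3) = 2 s.f.
Rounded to 2 significant figures: 17 mm.

17 mm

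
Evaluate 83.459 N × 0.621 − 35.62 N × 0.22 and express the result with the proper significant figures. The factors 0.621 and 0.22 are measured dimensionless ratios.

44.0 N

83.459 × 0.621 = 51.828039 → 51.8 N (3 s.f., last digit at the 10^-1 place).
35.62 × 0.22 = 7.8364 → 7.8 N (2 s.f., last digit at the 10^-1 place).
Difference: 43.991639 N; keep the coarser place, 10^-1.
Result: 44.0 N.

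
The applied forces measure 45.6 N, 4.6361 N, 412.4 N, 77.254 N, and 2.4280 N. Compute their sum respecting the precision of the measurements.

45.6 N + 4.6361 N + 412.4 N + 77.254 N + 2.4280 N = 542.3181 N.
Addition/subtraction keeps the fewest decimal places: 45.6 → 1 decimal place, 4.6361 → 4 decimal places, 412.4 → 1 decimal place, 77.254 → 3 decimal places, 2.4280 → 4 decimal places; limit is 1.
Rounded to 1 decimal place: 542.3 N.

542.3 N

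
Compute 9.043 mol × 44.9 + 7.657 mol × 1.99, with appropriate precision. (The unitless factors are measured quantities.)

9.043 × 44.9 = 406.0307 → 406 mol (3 s.f., last digit at the 10^0 place).
7.657 × 1.99 = 15.23743 → 15.2 mol (3 s.f., last digit at the 10^-1 place).
Sum: 421.26813 mol; keep the coarser place, 10^0.
Result: 421 mol.

421 mol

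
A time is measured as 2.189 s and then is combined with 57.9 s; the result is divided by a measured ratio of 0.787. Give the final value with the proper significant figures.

2.189 s + 57.9 s = 60.089 s; the sum is limited to 1 decimal place (3 s.f.).
Carrying full precision, 60.089 ÷ 0.787 = 76.3519695044… s; 0.787 has 3 s.f., so the result keeps min(3, 3) = 3 s.f.
Rounded to 3 significant figures: 76.4 s.

76.4 s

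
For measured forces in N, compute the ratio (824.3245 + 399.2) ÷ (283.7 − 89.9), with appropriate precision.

6.313

824.3245 + 399.2 = 1223.5245, limited to 1 d.p. → 5 s.f.; 283.7 − 89.9 = 193.8, limited to 1 d.p. → 4 s.f.
Carrying full precision, 1223.5245 ÷ 193.8 = 6.31333591331…; keep min(5, 4) = 4 s.f.
Rounded to 4 significant figures: 6.313.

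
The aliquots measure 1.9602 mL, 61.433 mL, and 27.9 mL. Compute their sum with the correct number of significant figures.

1.9602 mL + 61.433 mL + 27.9 mL = 91.2932 mL.
Addition/subtraction keeps the fewest decimal places: 1.9602 → 4 decimal places, 61.433 → 3 decimal places, 27.9 → 1 decimal place; limit is 1.
Rounded to 1 decimal place: 91.3 mL.

91.3 mL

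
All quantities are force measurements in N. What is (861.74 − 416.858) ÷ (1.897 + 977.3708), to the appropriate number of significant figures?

0.45430

861.74 − 416.858 = 444.882, limited to 2 d.p. → 5 s.f.; 1.897 + 977.3708 = 979.2678, limited to 3 d.p. → 6 s.f.
Carrying full precision, 444.882 ÷ 979.2678 = 0.454300651977…; keep min(5, 6) = 5 s.f.
Rounded to 5 significant figures: 0.45430.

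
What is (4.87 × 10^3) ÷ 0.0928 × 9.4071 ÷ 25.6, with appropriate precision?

(4.87 × 10^3) ÷ 0.0928 × 9.4071 ÷ 25.6 = 19283.9847959…
Multiplication/division keeps the fewest significant figures: 4.87 × 10^3 → 3 s.f., 0.0928 → 3 s.f., 9.4071 → 5 s.f., 25.6 → 3 s.f.; limit is 3.
Rounded to 3 significant figures: 1.93 × 10^4.

1.93 × 10^4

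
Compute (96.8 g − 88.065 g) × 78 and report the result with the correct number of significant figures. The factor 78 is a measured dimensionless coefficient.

6.8 × 10² g

96.8 g − 88.065 g = 8.735 g; the difference is limited to 1 decimal place (2 s.f.).
Carrying full precision, 8.735 × 78 = 681.33 g; 78 has 2 s.f., so the result keeps min(2, 2) = 2 s.f.
Rounded to 2 significant figures: 6.8 × 10² g.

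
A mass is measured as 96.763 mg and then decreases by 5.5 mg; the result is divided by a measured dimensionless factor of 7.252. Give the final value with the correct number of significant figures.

96.763 mg − 5.5 mg = 91.263 mg; the difference is limited to 1 decimal place (3 s.f.).
Carrying full precision, 91.263 ÷ 7.252 = 12.584528406… mg; 7.252 has 4 s.f., so the result keeps min(3, 4) = 3 s.f.
Rounded to 3 significant figures: 12.6 mg.

12.6 mg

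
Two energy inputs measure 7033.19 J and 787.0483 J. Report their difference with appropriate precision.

6246.14 J

7033.19 J − 787.0483 J = 6246.1417 J.
Addition/subtraction keeps the fewest decimal places: 7033.19 → 2 decimal places, 787.0483 → 4 decimal places; limit is 2.
Rounded to 2 decimal places: 6246.14 J.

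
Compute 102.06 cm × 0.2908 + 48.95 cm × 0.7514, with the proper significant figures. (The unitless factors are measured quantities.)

66.46 cm

102.06 × 0.2908 = 29.679048 → 29.68 cm (4 s.f., last digit at the 10^-2 place).
48.95 × 0.7514 = 36.78103 → 36.78 cm (4 s.f., last digit at the 10^-2 place).
Sum: 66.460078 cm; keep the coarser place, 10^-2.
Result: 66.46 cm.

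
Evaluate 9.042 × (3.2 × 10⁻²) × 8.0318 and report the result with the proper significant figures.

2.3

9.042 × (3.2 × 10⁻²) × 8.0318 = 2.3239531392
Multiplication/division keeps the fewest significant figures: 9.042 → 4 s.f., 3.2 × 10⁻² → 2 s.f., 8.0318 → 5 s.f.; limit is 2.
Rounded to 2 significant figures: 2.3.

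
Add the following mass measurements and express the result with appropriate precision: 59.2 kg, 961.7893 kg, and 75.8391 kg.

59.2 kg + 961.7893 kg + 75.8391 kg = 1096.8284 kg.
Addition/subtraction keeps the fewest decimal places: 59.2 → 1 decimal place, 961.7893 → 4 decimal places, 75.8391 → 4 decimal places; limit is 1.
Rounded to 1 decimal place: 1096.8 kg.

1096.8 kg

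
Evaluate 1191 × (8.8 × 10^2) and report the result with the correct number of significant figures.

1191 × (8.8 × 10^2) = 1048080
Multiplication/division keeps the fewest significant figures: 1191 → 4 s.f., 8.8 × 10^2 → 2 s.f.; limit is 2.
Rounded to 2 significant figures: 1.0 × 10^6.

1.0 × 10^6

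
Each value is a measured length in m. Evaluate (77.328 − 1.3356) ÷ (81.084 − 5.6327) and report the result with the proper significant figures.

1.0072

77.328 − 1.3356 = 75.9924, limited to 3 d.p. → 5 s.f.; 81.084 − 5.6327 = 75.4513, limited to 3 d.p. → 5 s.f.
Carrying full precision, 75.9924 ÷ 75.4513 = 1.00717151328…; keep min(5, 5) = 5 s.f.
Rounded to 5 significant figures: 1.0072.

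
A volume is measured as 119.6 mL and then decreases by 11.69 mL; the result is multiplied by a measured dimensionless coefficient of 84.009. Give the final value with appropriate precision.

119.6 mL − 11.69 mL = 107.91 mL; the difference is limited to 1 decimal place (4 s.f.).
Carrying full precision, 107.91 × 84.009 = 9065.41119 mL; 84.009 has 5 s.f., so the result keeps min(4, 5) = 4 s.f.
Rounded to 4 significant figures: 9065 mL.

9065 mL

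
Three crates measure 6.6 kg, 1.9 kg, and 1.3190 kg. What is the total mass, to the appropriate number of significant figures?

9.8 kg

6.6 kg + 1.9 kg + 1.3190 kg = 9.8190 kg.
Addition/subtraction keeps the fewest decimal places: 6.6 → 1 decimal place, 1.9 → 1 decimal place, 1.3190 → 4 decimal places; limit is 1.
Rounded to 1 decimal place: 9.8 kg.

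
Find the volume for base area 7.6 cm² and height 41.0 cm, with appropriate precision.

3.1 × 10² cm³

volume = 7.6 cm² × 41.0 cm = 311.6 cm³.
7.6 has 2 significant figures; 41.0 has 3.
Division/multiplication keeps the fewest: 2 significant figures.
Rounded: 3.1 × 10² cm³.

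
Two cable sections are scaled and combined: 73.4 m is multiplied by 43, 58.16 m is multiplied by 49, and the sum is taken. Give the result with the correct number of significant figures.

6.0 × 10³ m

73.4 × 43 = 3156.2 → 3.2 × 10³ m (2 s.f., last digit at the 10^2 place).
58.16 × 49 = 2849.84 → 2.8 × 10³ m (2 s.f., last digit at the 10^2 place).
Sum: 6006.04 m; keep the coarser place, 10^2.
Result: 6.0 × 10³ m.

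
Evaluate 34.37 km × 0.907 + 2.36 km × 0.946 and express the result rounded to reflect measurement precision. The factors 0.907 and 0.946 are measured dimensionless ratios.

33.4 km

34.37 × 0.907 = 31.17359 → 31.2 km (3 s.f., last digit at the 10^-1 place).
2.36 × 0.946 = 2.23256 → 2.23 km (3 s.f., last digit at the 10^-2 place).
Sum: 33.40615 km; keep the coarser place, 10^-1.
Result: 33.4 km.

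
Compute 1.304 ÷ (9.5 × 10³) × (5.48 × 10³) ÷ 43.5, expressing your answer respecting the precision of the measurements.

0.017

1.304 ÷ (9.5 × 10³) × (5.48 × 10³) ÷ 43.5 = 0.0172920024198…
Multiplication/division keeps the fewest significant figures: 1.304 → 4 s.f., 9.5 × 10³ → 2 s.f., 5.48 × 10³ → 3 s.f., 43.5 → 3 s.f.; limit is 2.
Rounded to 2 significant figures: 0.017.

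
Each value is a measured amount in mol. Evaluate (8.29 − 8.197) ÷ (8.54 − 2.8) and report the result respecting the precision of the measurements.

8.29 − 8.197 = 0.093, limited to 2 d.p. → 1 s.f.; 8.54 − 2.8 = 5.74, limited to 1 d.p. → 2 s.f.
Carrying full precision, 0.093 ÷ 5.74 = 0.0162020905923…; keep min(1, 2) = 1 s.f.
Rounded to 1 significant figure: 0.02.

0.02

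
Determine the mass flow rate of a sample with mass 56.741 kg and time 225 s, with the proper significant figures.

mass flow rate = 56.741 kg ÷ 225 s = 0.252182222222… kg/s.
56.741 has 5 significant figures; 225 has 3.
Division/multiplication keeps the fewest: 3 significant figures.
Rounded: 2.52 × 10^-1 kg/s.

2.52 × 10^-1 kg/s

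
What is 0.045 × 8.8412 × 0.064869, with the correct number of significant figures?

0.026

0.045 × 8.8412 × 0.064869 = 0.025808391126
Multiplication/division keeps the fewest significant figures: 0.045 → 2 s.f., 8.8412 → 5 s.f., 0.064869 → 5 s.f.; limit is 2.
Rounded to 2 significant figures: 0.026.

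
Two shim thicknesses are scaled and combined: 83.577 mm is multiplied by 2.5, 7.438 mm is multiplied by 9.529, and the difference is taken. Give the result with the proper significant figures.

83.577 × 2.5 = 208.9425 → 2.1 × 10^2 mm (2 s.f., last digit at the 10^1 place).
7.438 × 9.529 = 70.876702 → 70.88 mm (4 s.f., last digit at the 10^-2 place).
Difference: 138.065798 mm; keep the coarser place, 10^1.
Result: 1.4 × 10^2 mm.

1.4 × 10^2 mm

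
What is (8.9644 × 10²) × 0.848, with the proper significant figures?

7.60 × 10²

(8.9644 × 10²) × 0.848 = 760.18112
Multiplication/division keeps the fewest significant figures: 8.9644 × 10² → 5 s.f., 0.848 → 3 s.f.; limit is 3.
Rounded to 3 significant figures: 7.60 × 10².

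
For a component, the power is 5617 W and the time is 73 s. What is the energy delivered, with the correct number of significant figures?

4.1 × 10^5 J

energy delivered = 5617 W × 73 s = 410041 J.
5617 has 4 significant figures; 73 has 2.
Division/multiplication keeps the fewest: 2 significant figures.
Rounded: 4.1 × 10^5 J.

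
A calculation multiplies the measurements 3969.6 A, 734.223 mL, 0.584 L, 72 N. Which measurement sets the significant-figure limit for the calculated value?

72 N

3969.6 A → 5 s.f.; 734.223 mL → 6 s.f.; 0.584 L → 3 s.f.; 72 N → 2 s.f.
The fewest is 2 significant figures, from 72 N.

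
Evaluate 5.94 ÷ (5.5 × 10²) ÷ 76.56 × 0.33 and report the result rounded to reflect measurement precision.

5.94 ÷ (5.5 × 10²) ÷ 76.56 × 0.33 = 0.0000465517241379…
Multiplication/division keeps the fewest significant figures: 5.94 → 3 s.f., 5.5 × 10² → 2 s.f., 76.56 → 4 s.f., 0.33 → 2 s.f.; limit is 2.
Rounded to 2 significant figures: 4.7 × 10⁻⁵.

4.7 × 10⁻⁵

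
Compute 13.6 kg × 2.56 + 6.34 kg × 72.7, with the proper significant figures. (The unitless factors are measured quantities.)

13.6 × 2.56 = 34.816 → 34.8 kg (3 s.f., last digit at the 10^-1 place).
6.34 × 72.7 = 460.918 → 461 kg (3 s.f., last digit at the 10^0 place).
Sum: 495.734 kg; keep the coarser place, 10^0.
Result: 496 kg.

496 kg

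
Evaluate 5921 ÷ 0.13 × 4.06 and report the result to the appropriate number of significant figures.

1.8 × 10^5

5921 ÷ 0.13 × 4.06 = 184917.384615…
Multiplication/division keeps the fewest significant figures: 5921 → 4 s.f., 0.13 → 2 s.f., 4.06 → 3 s.f.; limit is 2.
Rounded to 2 significant figures: 1.8 × 10^5.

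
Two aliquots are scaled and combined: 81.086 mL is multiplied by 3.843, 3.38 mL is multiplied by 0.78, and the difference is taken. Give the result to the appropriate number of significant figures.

309.0 mL

81.086 × 3.843 = 311.613498 → 3.116 × 10^2 mL (4 s.f., last digit at the 10^-1 place).
3.38 × 0.78 = 2.6364 → 2.6 mL (2 s.f., last digit at the 10^-1 place).
Difference: 308.977098 mL; keep the coarser place, 10^-1.
Result: 309.0 mL.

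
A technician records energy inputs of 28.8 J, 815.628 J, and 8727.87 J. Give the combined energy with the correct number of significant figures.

28.8 J + 815.628 J + 8727.87 J = 9572.298 J.
Addition/subtraction keeps the fewest decimal places: 28.8 → 1 decimal place, 815.628 → 3 decimal places, 8727.87 → 2 decimal places; limit is 1.
Rounded to 1 decimal place: 9572.3 J.

9572.3 J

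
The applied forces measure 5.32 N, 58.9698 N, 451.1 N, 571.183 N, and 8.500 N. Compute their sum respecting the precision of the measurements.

1.0951 × 10³ N

5.32 N + 58.9698 N + 451.1 N + 571.183 N + 8.500 N = 1095.0728 N.
Addition/subtraction keeps the fewest decimal places: 5.32 → 2 decimal places, 58.9698 → 4 decimal places, 451.1 → 1 decimal place, 571.183 → 3 decimal places, 8.500 → 3 decimal places; limit is 1.
Rounded to 1 decimal place: 1.0951 × 10³ N.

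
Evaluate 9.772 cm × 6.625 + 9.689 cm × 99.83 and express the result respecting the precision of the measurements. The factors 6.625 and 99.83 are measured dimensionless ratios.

1032.0 cm

9.772 × 6.625 = 64.7395 → 64.74 cm (4 s.f., last digit at the 10^-2 place).
9.689 × 99.83 = 967.25287 → 967.3 cm (4 s.f., last digit at the 10^-1 place).
Sum: 1031.99237 cm; keep the coarser place, 10^-1.
Result: 1032.0 cm.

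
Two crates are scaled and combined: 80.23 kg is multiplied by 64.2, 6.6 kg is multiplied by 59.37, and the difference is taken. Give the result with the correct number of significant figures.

80.23 × 64.2 = 5150.766 → 5.15 × 10³ kg (3 s.f., last digit at the 10^1 place).
6.6 × 59.37 = 391.842 → 3.9 × 10² kg (2 s.f., last digit at the 10^1 place).
Difference: 4758.924 kg; keep the coarser place, 10^1.
Result: 4.76 × 10³ kg.

4.76 × 10³ kg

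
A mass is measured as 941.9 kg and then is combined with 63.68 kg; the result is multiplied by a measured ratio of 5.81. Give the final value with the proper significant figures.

941.9 kg + 63.68 kg = 1005.58 kg; the sum is limited to 1 decimal place (5 s.f.).
Carrying full precision, 1005.58 × 5.81 = 5842.4198 kg; 5.81 has 3 s.f., so the result keeps min(5, 3) = 3 s.f.
Rounded to 3 significant figures: 5.84 × 10³ kg.

5.84 × 10³ kg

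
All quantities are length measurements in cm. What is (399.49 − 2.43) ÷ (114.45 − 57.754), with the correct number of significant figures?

399.49 − 2.43 = 397.06, limited to 2 d.p. → 5 s.f.; 114.45 − 57.754 = 56.696, limited to 2 d.p. → 4 s.f.
Carrying full precision, 397.06 ÷ 56.696 = 7.00331593058…; keep min(5, 4) = 4 s.f.
Rounded to 4 significant figures: 7.003.

7.003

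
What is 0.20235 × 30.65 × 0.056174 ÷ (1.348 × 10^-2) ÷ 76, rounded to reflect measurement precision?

0.20235 × 30.65 × 0.056174 ÷ (1.348 × 10^-2) ÷ 76 = 0.340067832251…
Multiplication/division keeps the fewest significant figures: 0.20235 → 5 s.f., 30.65 → 4 s.f., 0.056174 → 5 s.f., 1.348 × 10^-2 → 4 s.f., 76 → 2 s.f.; limit is 2.
Rounded to 2 significant figures: 0.34.

0.34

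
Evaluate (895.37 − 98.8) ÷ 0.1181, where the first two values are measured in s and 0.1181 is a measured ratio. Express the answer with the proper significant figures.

6745 s

895.37 s − 98.8 s = 796.57 s; the difference is limited to 1 decimal place (4 s.f.).
Carrying full precision, 796.57 ÷ 0.1181 = 6744.87722269… s; 0.1181 has 4 s.f., so the result keeps min(4, 4) = 4 s.f.
Rounded to 4 significant figures: 6745 s.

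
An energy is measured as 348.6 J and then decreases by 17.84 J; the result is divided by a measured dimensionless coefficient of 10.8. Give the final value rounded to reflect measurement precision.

30.6 J

348.6 J − 17.84 J = 330.76 J; the difference is limited to 1 decimal place (4 s.f.).
Carrying full precision, 330.76 ÷ 10.8 = 30.6259259259… J; 10.8 has 3 s.f., so the result keeps min(4, 3) = 3 s.f.
Rounded to 3 significant figures: 30.6 J.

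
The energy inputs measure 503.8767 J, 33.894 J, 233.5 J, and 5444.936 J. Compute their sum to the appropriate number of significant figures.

503.8767 J + 33.894 J + 233.5 J + 5444.936 J = 6216.2067 J.
Addition/subtraction keeps the fewest decimal places: 503.8767 → 4 decimal places, 33.894 → 3 decimal places, 233.5 → 1 decimal place, 5444.936 → 3 decimal places; limit is 1.
Rounded to 1 decimal place: 6216.2 J.

6216.2 J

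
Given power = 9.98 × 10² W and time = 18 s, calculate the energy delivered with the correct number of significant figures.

1.8 × 10⁴ J

energy delivered = 9.98 × 10² W × 18 s = 17964 J.
9.98 × 10² has 3 significant figures; 18 has 2.
Division/multiplication keeps the fewest: 2 significant figures.
Rounded: 1.8 × 10⁴ J.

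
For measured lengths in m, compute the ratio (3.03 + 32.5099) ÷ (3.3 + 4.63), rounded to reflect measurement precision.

4.5

3.03 + 32.5099 = 35.5399, limited to 2 d.p. → 4 s.f.; 3.3 + 4.63 = 7.93, limited to 1 d.p. → 2 s.f.
Carrying full precision, 35.5399 ÷ 7.93 = 4.48170239596…; keep min(4, 2) = 2 s.f.
Rounded to 2 significant figures: 4.5.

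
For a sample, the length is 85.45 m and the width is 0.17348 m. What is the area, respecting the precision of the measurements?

14.82 m²

area = 85.45 m × 0.17348 m = 14.823866 m².
85.45 has 4 significant figures; 0.17348 has 5.
Division/multiplication keeps the fewest: 4 significant figures.
Rounded: 14.82 m².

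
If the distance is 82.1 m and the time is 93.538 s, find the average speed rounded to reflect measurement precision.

average speed = 82.1 m ÷ 93.538 s = 0.877718146636… m/s.
82.1 has 3 significant figures; 93.538 has 5.
Division/multiplication keeps the fewest: 3 significant figures.
Rounded: 0.878 m/s.

0.878 m/s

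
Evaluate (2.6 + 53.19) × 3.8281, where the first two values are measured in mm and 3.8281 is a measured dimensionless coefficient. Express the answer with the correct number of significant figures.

2.6 mm + 53.19 mm = 55.79 mm; the sum is limited to 1 decimal place (3 s.f.).
Carrying full precision, 55.79 × 3.8281 = 213.569699 mm; 3.8281 has 5 s.f., so the result keeps min(3, 5) = 3 s.f.
Rounded to 3 significant figures: 214 mm.

214 mm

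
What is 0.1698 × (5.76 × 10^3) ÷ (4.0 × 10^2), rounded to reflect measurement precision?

0.1698 × (5.76 × 10^3) ÷ (4.0 × 10^2) = 2.44512
Multiplication/division keeps the fewest significant figures: 0.1698 → 4 s.f., 5.76 × 10^3 → 3 s.f., 4.0 × 10^2 → 2 s.f.; limit is 2.
Rounded to 2 significant figures: 2.4.

2.4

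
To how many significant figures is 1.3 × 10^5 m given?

1.3 × 10^5: in scientific notation every digit of the coefficient is significant.

2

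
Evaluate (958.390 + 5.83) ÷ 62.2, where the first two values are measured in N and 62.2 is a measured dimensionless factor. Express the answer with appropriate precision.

15.5 N

958.390 N + 5.83 N = 964.220 N; the sum is limited to 2 decimal places (5 s.f.).
Carrying full precision, 964.220 ÷ 62.2 = 15.5019292605… N; 62.2 has 3 s.f., so the result keeps min(5, 3) = 3 s.f.
Rounded to 3 significant figures: 15.5 N.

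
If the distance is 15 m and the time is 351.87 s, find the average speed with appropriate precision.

0.043 m/s

average speed = 15 m ÷ 351.87 s = 0.0426293801688… m/s.
15 has 2 significant figures; 351.87 has 5.
Division/multiplication keeps the fewest: 2 significant figures.
Rounded: 0.043 m/s.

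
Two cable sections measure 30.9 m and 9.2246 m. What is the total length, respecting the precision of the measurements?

40.1 m

30.9 m + 9.2246 m = 40.1246 m.
Addition/subtraction keeps the fewest decimal places: 30.9 → 1 decimal place, 9.2246 → 4 decimal places; limit is 1.
Rounded to 1 decimal place: 40.1 m.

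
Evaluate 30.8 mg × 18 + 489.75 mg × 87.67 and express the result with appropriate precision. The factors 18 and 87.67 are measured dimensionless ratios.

4.349 × 10⁴ mg

30.8 × 18 = 554.4 → 5.5 × 10² mg (2 s.f., last digit at the 10^1 place).
489.75 × 87.67 = 42936.3825 → 4.294 × 10⁴ mg (4 s.f., last digit at the 10^1 place).
Sum: 43490.7825 mg; keep the coarser place, 10^1.
Result: 4.349 × 10⁴ mg.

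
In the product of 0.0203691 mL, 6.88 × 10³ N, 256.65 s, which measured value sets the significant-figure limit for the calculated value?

0.0203691 mL → 6 s.f.; 6.88 × 10³ N → 3 s.f.; 256.65 s → 5 s.f.
The fewest is 3 significant figures, from 6.88 × 10³ N.

6.88 × 10³ N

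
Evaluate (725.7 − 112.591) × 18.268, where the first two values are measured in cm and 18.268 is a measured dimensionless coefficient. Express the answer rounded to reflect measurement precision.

725.7 cm − 112.591 cm = 613.109 cm; the difference is limited to 1 decimal place (4 s.f.).
Carrying full precision, 613.109 × 18.268 = 11200.275212 cm; 18.268 has 5 s.f., so the result keeps min(4, 5) = 4 s.f.
Rounded to 4 significant figures: 1.120 × 10⁴ cm.

1.120 × 10⁴ cm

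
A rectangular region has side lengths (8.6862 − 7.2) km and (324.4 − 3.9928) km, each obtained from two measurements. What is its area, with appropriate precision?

4.8 × 10^2 km²

8.6862 − 7.2 = 1.4862, limited to 1 d.p. → 2 s.f.; 324.4 − 3.9928 = 320.4072, limited to 1 d.p. → 4 s.f.
Carrying full precision, 1.4862 × 320.4072 = 476.18918064; keep min(2, 4) = 2 s.f.
Rounded to 2 significant figures: 4.8 × 10^2 km².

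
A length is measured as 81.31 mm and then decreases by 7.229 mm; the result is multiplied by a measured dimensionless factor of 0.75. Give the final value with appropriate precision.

56 mm

81.31 mm − 7.229 mm = 74.081 mm; the difference is limited to 2 decimal places (4 s.f.).
Carrying full precision, 74.081 × 0.75 = 55.56075 mm; 0.75 has 2 s.f., so the result keeps min(4, 2) = 2 s.f.
Rounded to 2 significant figures: 56 mm.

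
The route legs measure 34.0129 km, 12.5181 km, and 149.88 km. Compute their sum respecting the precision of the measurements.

196.41 km

34.0129 km + 12.5181 km + 149.88 km = 196.4110 km.
Addition/subtraction keeps the fewest decimal places: 34.0129 → 4 decimal places, 12.5181 → 4 decimal places, 149.88 → 2 decimal places; limit is 2.
Rounded to 2 decimal places: 196.41 km.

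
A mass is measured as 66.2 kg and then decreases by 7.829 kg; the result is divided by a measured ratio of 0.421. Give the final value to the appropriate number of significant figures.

66.2 kg − 7.829 kg = 58.371 kg; the difference is limited to 1 decimal place (3 s.f.).
Carrying full precision, 58.371 ÷ 0.421 = 138.648456057… kg; 0.421 has 3 s.f., so the result keeps min(3, 3) = 3 s.f.
Rounded to 3 significant figures: 1.39 × 10² kg.

1.39 × 10² kg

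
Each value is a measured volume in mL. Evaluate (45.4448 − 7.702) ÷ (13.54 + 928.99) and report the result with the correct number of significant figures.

45.4448 − 7.702 = 37.7428, limited to 3 d.p. → 5 s.f.; 13.54 + 928.99 = 942.53, limited to 2 d.p. → 5 s.f.
Carrying full precision, 37.7428 ÷ 942.53 = 0.0400441365262…; keep min(5, 5) = 5 s.f.
Rounded to 5 significant figures: 0.040044.

0.040044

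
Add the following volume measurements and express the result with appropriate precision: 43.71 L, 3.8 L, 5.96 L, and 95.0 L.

43.71 L + 3.8 L + 5.96 L + 95.0 L = 148.47 L.
Addition/subtraction keeps the fewest decimal places: 43.71 → 2 decimal places, 3.8 → 1 decimal place, 5.96 → 2 decimal places, 95.0 → 1 decimal place; limit is 1.
Rounded to 1 decimal place: 148.5 L.

148.5 L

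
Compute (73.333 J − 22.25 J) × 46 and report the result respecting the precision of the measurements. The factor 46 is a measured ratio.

2.3 × 10³ J

73.333 J − 22.25 J = 51.083 J; the difference is limited to 2 decimal places (4 s.f.).
Carrying full precision, 51.083 × 46 = 2349.818 J; 46 has 2 s.f., so the result keeps min(4, 2) = 2 s.f.
Rounded to 2 significant figures: 2.3 × 10³ J.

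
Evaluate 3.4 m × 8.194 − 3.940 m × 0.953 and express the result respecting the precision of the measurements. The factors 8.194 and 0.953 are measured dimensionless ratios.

3.4 × 8.194 = 27.8596 → 28 m (2 s.f., last digit at the 10^0 place).
3.940 × 0.953 = 3.75482 → 3.75 m (3 s.f., last digit at the 10^-2 place).
Difference: 24.10478 m; keep the coarser place, 10^0.
Result: 24 m.

24 m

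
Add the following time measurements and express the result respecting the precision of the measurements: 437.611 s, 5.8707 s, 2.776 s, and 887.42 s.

1333.68 s

437.611 s + 5.8707 s + 2.776 s + 887.42 s = 1333.6777 s.
Addition/subtraction keeps the fewest decimal places: 437.611 → 3 decimal places, 5.8707 → 4 decimal places, 2.776 → 3 decimal places, 887.42 → 2 decimal places; limit is 2.
Rounded to 2 decimal places: 1333.68 s.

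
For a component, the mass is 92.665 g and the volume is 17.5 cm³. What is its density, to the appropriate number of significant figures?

density = 92.665 g ÷ 17.5 cm³ = 5.29514285714… g/cm³.
92.665 has 5 significant figures; 17.5 has 3.
Division/multiplication keeps the fewest: 3 significant figures.
Rounded: 5.30 g/cm³.

5.30 g/cm³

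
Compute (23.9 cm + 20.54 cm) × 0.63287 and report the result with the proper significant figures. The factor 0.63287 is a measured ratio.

28.1 cm

23.9 cm + 20.54 cm = 44.44 cm; the sum is limited to 1 decimal place (3 s.f.).
Carrying full precision, 44.44 × 0.63287 = 28.1247428 cm; 0.63287 has 5 s.f., so the result keeps min(3, 5) = 3 s.f.
Rounded to 3 significant figures: 28.1 cm.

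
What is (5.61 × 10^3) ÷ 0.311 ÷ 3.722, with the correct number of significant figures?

(5.61 × 10^3) ÷ 0.311 ÷ 3.722 = 4846.47641295…
Multiplication/division keeps the fewest significant figures: 5.61 × 10^3 → 3 s.f., 0.311 → 3 s.f., 3.722 → 4 s.f.; limit is 3.
Rounded to 3 significant figures: 4.85 × 10^3.

4.85 × 10^3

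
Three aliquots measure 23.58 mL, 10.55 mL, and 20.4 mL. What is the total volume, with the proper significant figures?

23.58 mL + 10.55 mL + 20.4 mL = 54.53 mL.
Addition/subtraction keeps the fewest decimal places: 23.58 → 2 decimal places, 10.55 → 2 decimal places, 20.4 → 1 decimal place; limit is 1.
Rounded to 1 decimal place: 54.5 mL.

54.5 mL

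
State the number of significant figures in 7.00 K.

7.00: trailing zeros after a decimal point are significant.

3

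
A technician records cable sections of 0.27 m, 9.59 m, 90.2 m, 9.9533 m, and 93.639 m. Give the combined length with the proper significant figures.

203.7 m

0.27 m + 9.59 m + 90.2 m + 9.9533 m + 93.639 m = 203.6523 m.
Addition/subtraction keeps the fewest decimal places: 0.27 → 2 decimal places, 9.59 → 2 decimal places, 90.2 → 1 decimal place, 9.9533 → 4 decimal places, 93.639 → 3 decimal places; limit is 1.
Rounded to 1 decimal place: 203.7 m.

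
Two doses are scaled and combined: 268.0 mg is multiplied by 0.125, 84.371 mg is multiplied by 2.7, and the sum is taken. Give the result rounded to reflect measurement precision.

2.6 × 10^2 mg

268.0 × 0.125 = 33.5 → 33.5 mg (3 s.f., last digit at the 10^-1 place).
84.371 × 2.7 = 227.8017 → 2.3 × 10^2 mg (2 s.f., last digit at the 10^1 place).
Sum: 261.3017 mg; keep the coarser place, 10^1.
Result: 2.6 × 10^2 mg.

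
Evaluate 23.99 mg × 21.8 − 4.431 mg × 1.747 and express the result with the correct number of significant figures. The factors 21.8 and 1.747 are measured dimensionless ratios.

515 mg

23.99 × 21.8 = 522.982 → 523 mg (3 s.f., last digit at the 10^0 place).
4.431 × 1.747 = 7.740957 → 7.741 mg (4 s.f., last digit at the 10^-3 place).
Difference: 515.241043 mg; keep the coarser place, 10^0.
Result: 515 mg.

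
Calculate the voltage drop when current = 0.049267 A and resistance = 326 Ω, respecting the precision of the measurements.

voltage drop = 0.049267 A × 326 Ω = 16.061042 V.
0.049267 has 5 significant figures; 326 has 3.
Division/multiplication keeps the fewest: 3 significant figures.
Rounded: 16.1 V.

16.1 V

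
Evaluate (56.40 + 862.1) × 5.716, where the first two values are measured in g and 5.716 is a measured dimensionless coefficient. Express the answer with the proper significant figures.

5.250 × 10³ g

56.40 g + 862.1 g = 918.50 g; the sum is limited to 1 decimal place (4 s.f.).
Carrying full precision, 918.50 × 5.716 = 5250.146 g; 5.716 has 4 s.f., so the result keeps min(4, 4) = 4 s.f.
Rounded to 4 significant figures: 5.250 × 10³ g.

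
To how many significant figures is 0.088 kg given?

0.088: leading zeros are not significant.

2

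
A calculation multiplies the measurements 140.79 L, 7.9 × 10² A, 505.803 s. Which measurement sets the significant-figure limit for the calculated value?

140.79 L → 5 s.f.; 7.9 × 10² A → 2 s.f.; 505.803 s → 6 s.f.
The fewest is 2 significant figures, from 7.9 × 10² A.

7.9 × 10² A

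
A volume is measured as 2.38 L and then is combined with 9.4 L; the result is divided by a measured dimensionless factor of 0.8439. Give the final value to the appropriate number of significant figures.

14.0 L

2.38 L + 9.4 L = 11.78 L; the sum is limited to 1 decimal place (3 s.f.).
Carrying full precision, 11.78 ÷ 0.8439 = 13.9589998815… L; 0.8439 has 4 s.f., so the result keeps min(3, 4) = 3 s.f.
Rounded to 3 significant figures: 14.0 L.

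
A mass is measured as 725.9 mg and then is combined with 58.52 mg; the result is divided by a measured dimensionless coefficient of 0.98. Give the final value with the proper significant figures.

725.9 mg + 58.52 mg = 784.42 mg; the sum is limited to 1 decimal place (4 s.f.).
Carrying full precision, 784.42 ÷ 0.98 = 800.428571429… mg; 0.98 has 2 s.f., so the result keeps min(4, 2) = 2 s.f.
Rounded to 2 significant figures: 8.0 × 10^2 mg.

8.0 × 10^2 mg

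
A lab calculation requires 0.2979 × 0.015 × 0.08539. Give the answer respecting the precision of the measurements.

3.8 × 10^-4

0.2979 × 0.015 × 0.08539 = 0.000381565215
Multiplication/division keeps the fewest significant figures: 0.2979 → 4 s.f., 0.015 → 2 s.f., 0.08539 → 4 s.f.; limit is 2.
Rounded to 2 significant figures: 3.8 × 10^-4.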